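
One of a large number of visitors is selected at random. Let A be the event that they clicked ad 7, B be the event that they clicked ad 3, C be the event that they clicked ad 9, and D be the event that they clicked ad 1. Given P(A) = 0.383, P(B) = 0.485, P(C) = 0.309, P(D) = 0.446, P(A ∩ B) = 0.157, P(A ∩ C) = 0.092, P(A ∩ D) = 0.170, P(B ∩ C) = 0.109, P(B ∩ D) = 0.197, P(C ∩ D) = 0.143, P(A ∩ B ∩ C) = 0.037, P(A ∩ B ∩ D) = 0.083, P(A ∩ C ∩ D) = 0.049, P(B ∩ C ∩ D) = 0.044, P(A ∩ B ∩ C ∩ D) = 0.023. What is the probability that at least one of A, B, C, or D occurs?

0.945

P(A ∪ B ∪ C ∪ D) = 0.383 + 0.485 + 0.309 + 0.446 − 0.157 − 0.092 − 0.170 − 0.109 − 0.197 − 0.143 + 0.037 + 0.083 + 0.049 + 0.044 − 0.023 = 0.945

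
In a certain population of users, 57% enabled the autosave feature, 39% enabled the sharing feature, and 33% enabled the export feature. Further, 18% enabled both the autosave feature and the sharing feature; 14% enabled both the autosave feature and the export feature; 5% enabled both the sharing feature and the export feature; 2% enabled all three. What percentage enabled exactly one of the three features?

61%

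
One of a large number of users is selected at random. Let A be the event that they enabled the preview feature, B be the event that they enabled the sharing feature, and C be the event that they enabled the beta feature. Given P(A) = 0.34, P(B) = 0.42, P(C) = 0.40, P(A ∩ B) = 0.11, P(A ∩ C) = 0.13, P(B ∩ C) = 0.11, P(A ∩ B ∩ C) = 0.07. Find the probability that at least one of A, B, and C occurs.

0.88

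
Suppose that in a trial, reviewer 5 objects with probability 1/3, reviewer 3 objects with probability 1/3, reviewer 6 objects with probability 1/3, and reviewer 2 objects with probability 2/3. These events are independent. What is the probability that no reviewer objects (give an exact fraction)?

8/81

P(none) = (1 − 1/3) × (1 − 1/3) × (1 − 1/3) × (1 − 2/3) = 2/3 × 2/3 × 2/3 × 1/3 = 8/81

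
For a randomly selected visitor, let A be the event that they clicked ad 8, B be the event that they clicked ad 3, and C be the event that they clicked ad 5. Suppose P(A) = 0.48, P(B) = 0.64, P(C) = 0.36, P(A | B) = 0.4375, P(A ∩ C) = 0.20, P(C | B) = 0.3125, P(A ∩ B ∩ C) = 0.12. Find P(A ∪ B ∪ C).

P(A ∩ B) = P(B)·P(A|B) = 0.64 × 0.4375 = 0.28
P(B ∩ C) = P(B)·P(C|B) = 0.64 × 0.3125 = 0.20
Using inclusion–exclusion:
P(A ∪ B ∪ C) = 0.48 + 0.64 + 0.36 − 0.28 − 0.20 − 0.20 + 0.12 = 0.92

0.92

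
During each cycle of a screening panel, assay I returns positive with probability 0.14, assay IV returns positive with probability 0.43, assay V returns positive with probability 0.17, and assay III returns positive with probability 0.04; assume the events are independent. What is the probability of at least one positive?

P(none) = (1 − 0.14) × (1 − 0.43) × (1 − 0.17) × (1 − 0.04) = 0.86 × 0.57 × 0.83 × 0.96 = 0.39059136
P(at least one) = 1 − 0.39059136 = 0.60940864

0.60940864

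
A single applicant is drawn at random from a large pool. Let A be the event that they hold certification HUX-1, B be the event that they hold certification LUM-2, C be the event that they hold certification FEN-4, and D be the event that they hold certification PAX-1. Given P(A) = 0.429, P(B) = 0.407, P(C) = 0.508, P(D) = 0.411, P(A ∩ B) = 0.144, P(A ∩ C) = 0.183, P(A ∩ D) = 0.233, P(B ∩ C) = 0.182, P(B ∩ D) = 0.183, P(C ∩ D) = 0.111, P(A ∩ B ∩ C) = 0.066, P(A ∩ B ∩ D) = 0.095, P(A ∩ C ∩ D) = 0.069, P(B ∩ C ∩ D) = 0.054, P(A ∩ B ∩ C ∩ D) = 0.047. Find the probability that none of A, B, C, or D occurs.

0.044

By inclusion–exclusion:
P(A ∪ B ∪ C ∪ D) = 0.429 + 0.407 + 0.508 + 0.411 − 0.144 − 0.183 − 0.233 − 0.182 − 0.183 − 0.111 + 0.066 + 0.095 + 0.069 + 0.054 − 0.047 = 0.956
P(none) = 1 − 0.956 = 0.044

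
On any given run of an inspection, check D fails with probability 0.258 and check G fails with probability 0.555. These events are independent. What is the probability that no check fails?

P(none) = (1 − 0.258) × (1 − 0.555) = 0.742 × 0.445 = 0.33019

0.33019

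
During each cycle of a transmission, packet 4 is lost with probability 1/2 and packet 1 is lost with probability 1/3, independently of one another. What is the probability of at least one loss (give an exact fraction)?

2/3

P(none) = (1 − 1/2) × (1 − 1/3) = 1/2 × 2/3 = 1/3
P(at least one) = 1 − 1/3 = 2/3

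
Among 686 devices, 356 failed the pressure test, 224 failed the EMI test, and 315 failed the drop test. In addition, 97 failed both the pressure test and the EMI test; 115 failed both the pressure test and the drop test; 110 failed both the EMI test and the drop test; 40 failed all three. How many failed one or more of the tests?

613

Using inclusion–exclusion:
|at least one| = 356 + 224 + 315 − 97 − 115 − 110 + 40 = 613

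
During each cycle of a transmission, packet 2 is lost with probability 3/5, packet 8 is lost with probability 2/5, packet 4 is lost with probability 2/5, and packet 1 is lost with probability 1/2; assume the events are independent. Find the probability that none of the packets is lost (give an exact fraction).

P(none) = (1 − 3/5) × (1 − 2/5) × (1 − 2/5) × (1 − 1/2) = 2/5 × 3/5 × 3/5 × 1/2 = 9/125

9/125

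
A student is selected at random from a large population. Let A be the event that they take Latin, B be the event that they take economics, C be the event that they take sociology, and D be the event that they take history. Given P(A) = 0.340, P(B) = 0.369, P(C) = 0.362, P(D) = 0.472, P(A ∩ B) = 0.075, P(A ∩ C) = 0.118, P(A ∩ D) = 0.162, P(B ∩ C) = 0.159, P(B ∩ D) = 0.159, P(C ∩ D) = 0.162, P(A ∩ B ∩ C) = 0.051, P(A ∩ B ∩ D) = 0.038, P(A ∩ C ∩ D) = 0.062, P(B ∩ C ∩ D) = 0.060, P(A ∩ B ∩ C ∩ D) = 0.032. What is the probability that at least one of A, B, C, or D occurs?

0.887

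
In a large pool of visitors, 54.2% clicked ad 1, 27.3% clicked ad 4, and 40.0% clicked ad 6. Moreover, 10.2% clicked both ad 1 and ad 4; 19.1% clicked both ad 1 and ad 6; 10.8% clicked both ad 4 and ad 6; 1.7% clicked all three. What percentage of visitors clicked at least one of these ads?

P(union) = 54.2 + 27.3 + 40.0 − 10.2 − 19.1 − 10.8 + 1.7 = 83.1%

83.1%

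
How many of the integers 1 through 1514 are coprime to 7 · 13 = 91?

By inclusion–exclusion:
⌊1514/7⌋ + ⌊1514/13⌋ − ⌊1514/91⌋ = 216 + 116 − 16 = 316
1514 − 316 = 1198

1198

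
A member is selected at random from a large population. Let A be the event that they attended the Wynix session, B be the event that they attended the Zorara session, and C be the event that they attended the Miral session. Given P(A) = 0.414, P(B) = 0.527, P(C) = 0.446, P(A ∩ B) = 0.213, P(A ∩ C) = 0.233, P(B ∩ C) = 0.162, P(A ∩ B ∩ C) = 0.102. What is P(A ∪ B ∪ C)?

0.881

Inclusion–exclusion gives
P(A ∪ B ∪ C) = 0.414 + 0.527 + 0.446 − 0.213 − 0.233 − 0.162 + 0.102 = 0.881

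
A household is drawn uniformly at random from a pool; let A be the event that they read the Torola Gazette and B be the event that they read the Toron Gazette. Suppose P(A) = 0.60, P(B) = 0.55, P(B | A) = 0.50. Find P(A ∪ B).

P(A ∩ B) = P(A)·P(B|A) = 0.60 × 0.50 = 0.30
By inclusion–exclusion:
P(A ∪ B) = 0.60 + 0.55 − 0.30 = 0.85

0.85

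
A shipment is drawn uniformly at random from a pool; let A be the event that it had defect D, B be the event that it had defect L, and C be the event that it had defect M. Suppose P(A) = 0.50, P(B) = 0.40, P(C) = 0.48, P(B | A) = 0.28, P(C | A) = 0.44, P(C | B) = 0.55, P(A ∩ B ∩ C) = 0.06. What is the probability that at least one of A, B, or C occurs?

0.86

P(A ∩ B) = P(A)·P(B|A) = 0.50 × 0.28 = 0.14
P(A ∩ C) = P(A)·P(C|A) = 0.50 × 0.44 = 0.22
P(B ∩ C) = P(B)·P(C|B) = 0.40 × 0.55 = 0.22
By inclusion-exclusion,
P(A ∪ B ∪ C) = 0.50 + 0.40 + 0.48 − 0.14 − 0.22 − 0.22 + 0.06 = 0.86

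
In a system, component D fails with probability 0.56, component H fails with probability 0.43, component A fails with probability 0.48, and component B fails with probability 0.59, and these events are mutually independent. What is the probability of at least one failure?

0.94652944

P(none) = (1 − 0.56) × (1 − 0.43) × (1 − 0.48) × (1 − 0.59) = 0.44 × 0.57 × 0.52 × 0.41 = 0.05347056
P(at least one) = 1 − 0.05347056 = 0.94652944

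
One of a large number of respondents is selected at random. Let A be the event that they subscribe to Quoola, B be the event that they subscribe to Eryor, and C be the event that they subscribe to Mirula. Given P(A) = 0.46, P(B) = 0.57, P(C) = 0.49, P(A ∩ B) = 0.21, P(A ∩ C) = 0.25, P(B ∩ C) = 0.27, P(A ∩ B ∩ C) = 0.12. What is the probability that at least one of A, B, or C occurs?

0.91

P(A ∪ B ∪ C) = 0.46 + 0.57 + 0.49 − 0.21 − 0.25 − 0.27 + 0.12 = 0.91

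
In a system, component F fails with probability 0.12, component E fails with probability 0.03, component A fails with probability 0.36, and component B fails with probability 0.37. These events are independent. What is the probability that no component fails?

Since the events are independent, P(none) is the product of the individual non-occurrence probabilities.
P(none) = (1 − 0.12) × (1 − 0.03) × (1 − 0.36) × (1 − 0.37) = 0.88 × 0.97 × 0.64 × 0.63 = 0.34417152

0.34417152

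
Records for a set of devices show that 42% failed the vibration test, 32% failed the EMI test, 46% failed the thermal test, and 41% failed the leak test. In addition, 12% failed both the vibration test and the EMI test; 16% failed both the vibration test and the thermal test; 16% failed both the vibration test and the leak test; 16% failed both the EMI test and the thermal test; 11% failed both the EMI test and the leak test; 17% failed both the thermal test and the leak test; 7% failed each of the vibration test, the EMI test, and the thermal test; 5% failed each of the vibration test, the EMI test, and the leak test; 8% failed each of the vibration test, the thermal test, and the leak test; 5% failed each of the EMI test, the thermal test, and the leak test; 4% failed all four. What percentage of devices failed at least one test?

By inclusion-exclusion,
P(at least one) = 42 + 32 + 46 + 41 − 12 − 16 − 16 − 16 − 11 − 17 + 7 + 5 + 8 + 5 − 4 = 94%

94%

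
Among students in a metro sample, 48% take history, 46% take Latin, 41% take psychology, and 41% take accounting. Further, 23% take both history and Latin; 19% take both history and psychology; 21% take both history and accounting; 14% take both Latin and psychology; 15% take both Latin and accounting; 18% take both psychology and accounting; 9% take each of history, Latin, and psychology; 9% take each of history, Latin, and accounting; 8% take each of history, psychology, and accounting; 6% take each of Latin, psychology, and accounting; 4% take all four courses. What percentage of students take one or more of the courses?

94%

P(≥1) = 48 + 46 + 41 + 41 − 23 − 19 − 21 − 14 − 15 − 18 + 9 + 9 + 8 + 6 − 4 = 94%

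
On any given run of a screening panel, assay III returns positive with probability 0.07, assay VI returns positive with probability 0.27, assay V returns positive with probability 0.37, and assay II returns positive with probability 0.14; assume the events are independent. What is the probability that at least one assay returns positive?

0.63217198

Since the events are independent, P(none) is the product of the individual non-occurrence probabilities.
P(none) = (1 − 0.07) × (1 − 0.27) × (1 − 0.37) × (1 − 0.14) = 0.93 × 0.73 × 0.63 × 0.86 = 0.36782802
P(at least one) = 1 − 0.36782802 = 0.63217198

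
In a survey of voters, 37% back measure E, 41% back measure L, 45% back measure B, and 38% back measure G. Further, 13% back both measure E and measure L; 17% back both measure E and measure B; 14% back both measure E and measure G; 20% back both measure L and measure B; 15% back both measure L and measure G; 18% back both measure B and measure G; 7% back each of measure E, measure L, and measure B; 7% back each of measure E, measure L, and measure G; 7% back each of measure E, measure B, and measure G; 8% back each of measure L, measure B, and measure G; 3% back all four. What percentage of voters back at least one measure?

90%

P(union) = 37 + 41 + 45 + 38 − 13 − 17 − 14 − 20 − 15 − 18 + 7 + 7 + 7 + 8 − 3 = 90%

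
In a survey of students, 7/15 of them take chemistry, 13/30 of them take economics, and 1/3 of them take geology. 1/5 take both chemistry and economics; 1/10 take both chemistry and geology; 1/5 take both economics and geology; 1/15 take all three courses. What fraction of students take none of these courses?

Inclusion–exclusion gives
P(≥1) = 7/15 + 13/30 + 1/3 − 1/5 − 1/10 − 1/5 + 1/15 = 4/5
P(none) = 1 − 4/5 = 1/5

1/5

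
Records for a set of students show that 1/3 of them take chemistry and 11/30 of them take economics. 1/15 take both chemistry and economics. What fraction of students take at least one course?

19/30

By inclusion-exclusion,
P(union) = 1/3 + 11/30 − 1/15 = 19/30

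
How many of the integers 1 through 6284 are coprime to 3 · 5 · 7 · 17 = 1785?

2705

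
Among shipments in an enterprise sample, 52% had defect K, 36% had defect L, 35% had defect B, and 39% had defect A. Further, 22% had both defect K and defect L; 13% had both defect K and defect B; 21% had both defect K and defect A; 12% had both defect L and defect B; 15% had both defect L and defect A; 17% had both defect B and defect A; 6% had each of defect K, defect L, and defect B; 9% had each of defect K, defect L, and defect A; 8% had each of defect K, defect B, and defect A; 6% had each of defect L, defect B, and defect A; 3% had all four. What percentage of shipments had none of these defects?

12%

Apply inclusion-exclusion:
P(at least one) = 52 + 36 + 35 + 39 − 22 − 13 − 21 − 12 − 15 − 17 + 6 + 9 + 8 + 6 − 3 = 88%
P(none) = 100% − 88% = 12%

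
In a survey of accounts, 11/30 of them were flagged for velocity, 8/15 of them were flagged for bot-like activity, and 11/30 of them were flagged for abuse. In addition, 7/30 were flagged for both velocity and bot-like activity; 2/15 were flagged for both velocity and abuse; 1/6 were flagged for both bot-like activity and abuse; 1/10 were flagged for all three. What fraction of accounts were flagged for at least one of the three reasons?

5/6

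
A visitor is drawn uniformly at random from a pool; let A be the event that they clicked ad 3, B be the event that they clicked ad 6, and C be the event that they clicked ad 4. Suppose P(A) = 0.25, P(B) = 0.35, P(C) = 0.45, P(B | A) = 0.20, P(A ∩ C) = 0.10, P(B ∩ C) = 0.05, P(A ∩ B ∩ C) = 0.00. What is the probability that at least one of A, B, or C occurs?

0.85

P(A ∩ B) = P(A)·P(B|A) = 0.25 × 0.20 = 0.05
P(A ∪ B ∪ C) = 0.25 + 0.35 + 0.45 − 0.05 − 0.10 − 0.05 + 0.00 = 0.85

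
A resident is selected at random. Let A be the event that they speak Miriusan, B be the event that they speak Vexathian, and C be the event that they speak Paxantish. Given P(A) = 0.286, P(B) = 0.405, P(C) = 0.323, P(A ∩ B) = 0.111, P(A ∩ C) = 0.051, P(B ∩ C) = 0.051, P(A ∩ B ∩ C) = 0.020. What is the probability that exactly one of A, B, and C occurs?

0.648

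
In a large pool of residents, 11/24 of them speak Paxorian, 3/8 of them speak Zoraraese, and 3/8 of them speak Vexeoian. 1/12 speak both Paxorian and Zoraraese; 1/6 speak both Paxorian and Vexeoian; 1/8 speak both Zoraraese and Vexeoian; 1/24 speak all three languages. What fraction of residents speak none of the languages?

1/8

By inclusion-exclusion,
P(≥1) = 11/24 + 3/8 + 3/8 − 1/12 − 1/6 − 1/8 + 1/24 = 7/8
P(none) = 1 − 7/8 = 1/8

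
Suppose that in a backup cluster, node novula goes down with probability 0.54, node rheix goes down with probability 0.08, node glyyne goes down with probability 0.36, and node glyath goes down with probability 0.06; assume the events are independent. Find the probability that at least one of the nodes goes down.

P(none) = (1 − 0.54) × (1 − 0.08) × (1 − 0.36) × (1 − 0.06) = 0.46 × 0.92 × 0.64 × 0.94 = 0.25459712
P(at least one) = 1 − 0.25459712 = 0.74540288

0.74540288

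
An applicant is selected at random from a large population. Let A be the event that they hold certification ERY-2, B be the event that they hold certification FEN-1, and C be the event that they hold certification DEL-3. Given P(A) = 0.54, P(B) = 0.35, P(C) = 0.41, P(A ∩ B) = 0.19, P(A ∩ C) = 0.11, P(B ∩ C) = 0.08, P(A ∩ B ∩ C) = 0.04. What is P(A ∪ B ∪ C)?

P(A ∪ B ∪ C) = 0.54 + 0.35 + 0.41 − 0.19 − 0.11 − 0.08 + 0.04 = 0.96

0.96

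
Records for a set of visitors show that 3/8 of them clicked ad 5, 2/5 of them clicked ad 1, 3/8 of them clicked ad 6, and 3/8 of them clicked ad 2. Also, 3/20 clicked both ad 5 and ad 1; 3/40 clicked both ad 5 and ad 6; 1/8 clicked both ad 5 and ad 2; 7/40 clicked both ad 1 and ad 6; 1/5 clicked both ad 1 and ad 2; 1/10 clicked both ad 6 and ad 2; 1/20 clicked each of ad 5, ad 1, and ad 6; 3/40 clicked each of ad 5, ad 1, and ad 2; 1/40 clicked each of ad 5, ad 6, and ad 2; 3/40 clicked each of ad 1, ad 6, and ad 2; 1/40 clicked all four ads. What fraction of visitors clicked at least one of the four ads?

Using inclusion–exclusion:
P(≥1) = 3/8 + 2/5 + 3/8 + 3/8 − 3/20 − 3/40 − 1/8 − 7/40 − 1/5 − 1/10 + 1/20 + 3/40 + 1/40 + 3/40 − 1/40 = 9/10

9/10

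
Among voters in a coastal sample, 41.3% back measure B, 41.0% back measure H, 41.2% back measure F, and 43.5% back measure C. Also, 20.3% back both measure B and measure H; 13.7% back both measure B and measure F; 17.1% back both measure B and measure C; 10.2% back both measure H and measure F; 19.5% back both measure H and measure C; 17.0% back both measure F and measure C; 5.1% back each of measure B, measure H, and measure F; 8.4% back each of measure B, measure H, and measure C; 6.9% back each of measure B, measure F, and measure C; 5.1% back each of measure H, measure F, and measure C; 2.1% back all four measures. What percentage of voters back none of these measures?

7.4%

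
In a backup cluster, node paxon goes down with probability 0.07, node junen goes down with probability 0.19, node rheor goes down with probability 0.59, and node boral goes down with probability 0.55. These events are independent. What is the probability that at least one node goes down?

0.86101615

P(none) = (1 − 0.07) × (1 − 0.19) × (1 − 0.59) × (1 − 0.55) = 0.93 × 0.81 × 0.41 × 0.45 = 0.13898385
P(at least one) = 1 − 0.13898385 = 0.86101615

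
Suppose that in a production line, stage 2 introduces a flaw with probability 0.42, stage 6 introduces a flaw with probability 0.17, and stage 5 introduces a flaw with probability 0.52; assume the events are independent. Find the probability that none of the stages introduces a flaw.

0.231072

P(none) = (1 − 0.42) × (1 − 0.17) × (1 − 0.52) = 0.58 × 0.83 × 0.48 = 0.231072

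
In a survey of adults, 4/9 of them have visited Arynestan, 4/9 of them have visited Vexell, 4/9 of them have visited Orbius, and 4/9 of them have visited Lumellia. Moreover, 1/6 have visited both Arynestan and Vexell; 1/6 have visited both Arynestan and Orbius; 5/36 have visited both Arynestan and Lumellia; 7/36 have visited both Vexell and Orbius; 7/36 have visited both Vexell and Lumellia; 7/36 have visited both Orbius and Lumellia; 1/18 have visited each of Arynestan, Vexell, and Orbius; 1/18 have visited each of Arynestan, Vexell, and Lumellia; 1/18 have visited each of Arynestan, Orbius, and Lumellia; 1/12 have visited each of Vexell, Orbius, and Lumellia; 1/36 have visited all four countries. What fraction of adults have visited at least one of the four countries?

By inclusion-exclusion,
P(union) = 4/9 + 4/9 + 4/9 + 4/9 − 1/6 − 1/6 − 5/36 − 7/36 − 7/36 − 7/36 + 1/18 + 1/18 + 1/18 + 1/12 − 1/36 = 17/18

17/18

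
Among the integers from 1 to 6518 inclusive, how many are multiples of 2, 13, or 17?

3687

Apply inclusion-exclusion:
⌊6518/2⌋ + ⌊6518/13⌋ + ⌊6518/17⌋ − ⌊6518/26⌋ − ⌊6518/34⌋ − ⌊6518/221⌋ + ⌊6518/442⌋ = 3259 + 501 + 383 − 250 − 191 − 29 + 14 = 3687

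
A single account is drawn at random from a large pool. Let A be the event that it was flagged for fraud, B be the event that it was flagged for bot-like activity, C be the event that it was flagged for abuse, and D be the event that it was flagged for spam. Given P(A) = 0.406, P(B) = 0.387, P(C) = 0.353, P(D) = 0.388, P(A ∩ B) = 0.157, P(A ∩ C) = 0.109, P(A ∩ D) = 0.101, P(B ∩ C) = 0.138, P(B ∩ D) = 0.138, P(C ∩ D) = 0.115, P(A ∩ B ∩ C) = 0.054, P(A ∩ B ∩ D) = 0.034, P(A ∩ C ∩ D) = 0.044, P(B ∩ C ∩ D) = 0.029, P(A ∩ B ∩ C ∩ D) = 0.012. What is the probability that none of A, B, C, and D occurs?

0.075

Apply inclusion-exclusion:
P(A ∪ B ∪ C ∪ D) = 0.406 + 0.387 + 0.353 + 0.388 − 0.157 − 0.109 − 0.101 − 0.138 − 0.138 − 0.115 + 0.054 + 0.034 + 0.044 + 0.029 − 0.012 = 0.925
P(none) = 1 − 0.925 = 0.075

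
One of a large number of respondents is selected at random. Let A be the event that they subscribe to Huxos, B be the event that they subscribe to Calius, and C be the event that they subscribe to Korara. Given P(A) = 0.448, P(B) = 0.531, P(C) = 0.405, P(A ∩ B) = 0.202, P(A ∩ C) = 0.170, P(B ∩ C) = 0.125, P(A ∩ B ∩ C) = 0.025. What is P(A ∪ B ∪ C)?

Apply inclusion-exclusion:
P(A ∪ B ∪ C) = 0.448 + 0.531 + 0.405 − 0.202 − 0.170 − 0.125 + 0.025 = 0.912

0.912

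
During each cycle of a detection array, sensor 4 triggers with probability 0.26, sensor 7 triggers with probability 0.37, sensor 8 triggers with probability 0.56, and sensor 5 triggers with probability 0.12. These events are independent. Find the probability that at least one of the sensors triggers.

Independence gives P(none) = ∏(1 − pᵢ).
P(none) = (1 − 0.26) × (1 − 0.37) × (1 − 0.56) × (1 − 0.12) = 0.74 × 0.63 × 0.44 × 0.88 = 0.18051264
P(at least one) = 1 − 0.18051264 = 0.81948736

0.81948736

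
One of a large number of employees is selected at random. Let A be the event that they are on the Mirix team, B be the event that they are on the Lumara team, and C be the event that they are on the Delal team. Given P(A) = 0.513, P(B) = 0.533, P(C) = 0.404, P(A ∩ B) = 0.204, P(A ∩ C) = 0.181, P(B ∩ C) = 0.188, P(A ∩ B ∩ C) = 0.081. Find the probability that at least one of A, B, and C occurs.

0.958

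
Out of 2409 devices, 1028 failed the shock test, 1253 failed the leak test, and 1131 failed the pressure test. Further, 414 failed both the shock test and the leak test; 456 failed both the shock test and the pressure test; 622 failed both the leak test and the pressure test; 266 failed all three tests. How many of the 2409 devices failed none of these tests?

223

|union| = 1028 + 1253 + 1131 − 414 − 456 − 622 + 266 = 2186
None: 2409 − 2186 = 223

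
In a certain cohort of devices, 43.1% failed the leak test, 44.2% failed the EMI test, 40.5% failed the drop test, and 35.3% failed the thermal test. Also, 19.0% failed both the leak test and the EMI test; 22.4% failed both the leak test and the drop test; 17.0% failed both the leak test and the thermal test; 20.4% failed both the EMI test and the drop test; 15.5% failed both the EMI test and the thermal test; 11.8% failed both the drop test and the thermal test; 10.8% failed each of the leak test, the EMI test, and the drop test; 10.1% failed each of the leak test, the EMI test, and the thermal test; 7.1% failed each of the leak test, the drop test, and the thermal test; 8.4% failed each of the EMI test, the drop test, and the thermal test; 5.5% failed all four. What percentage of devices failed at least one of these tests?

87.9%

By inclusion-exclusion,
P(union) = 43.1 + 44.2 + 40.5 + 35.3 − 19.0 − 22.4 − 17.0 − 20.4 − 15.5 − 11.8 + 10.8 + 10.1 + 7.1 + 8.4 − 5.5 = 87.9%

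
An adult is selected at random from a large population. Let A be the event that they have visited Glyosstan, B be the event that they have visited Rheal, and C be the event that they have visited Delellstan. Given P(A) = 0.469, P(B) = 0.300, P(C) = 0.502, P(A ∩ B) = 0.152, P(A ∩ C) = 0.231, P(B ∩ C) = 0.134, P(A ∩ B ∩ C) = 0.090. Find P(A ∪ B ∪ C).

0.844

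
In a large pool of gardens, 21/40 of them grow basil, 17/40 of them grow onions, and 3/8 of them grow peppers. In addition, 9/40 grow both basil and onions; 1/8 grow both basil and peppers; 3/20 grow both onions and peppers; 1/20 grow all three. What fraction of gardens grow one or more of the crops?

7/8

Inclusion–exclusion gives
P(union) = 21/40 + 17/40 + 3/8 − 9/40 − 1/8 − 3/20 + 1/20 = 7/8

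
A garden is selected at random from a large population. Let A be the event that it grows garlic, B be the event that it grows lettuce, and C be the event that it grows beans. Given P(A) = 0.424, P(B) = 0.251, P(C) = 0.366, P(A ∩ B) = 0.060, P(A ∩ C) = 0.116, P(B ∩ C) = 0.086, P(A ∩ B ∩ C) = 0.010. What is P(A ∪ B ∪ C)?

Inclusion–exclusion gives
P(A ∪ B ∪ C) = 0.424 + 0.251 + 0.366 − 0.060 − 0.116 − 0.086 + 0.010 = 0.789

0.789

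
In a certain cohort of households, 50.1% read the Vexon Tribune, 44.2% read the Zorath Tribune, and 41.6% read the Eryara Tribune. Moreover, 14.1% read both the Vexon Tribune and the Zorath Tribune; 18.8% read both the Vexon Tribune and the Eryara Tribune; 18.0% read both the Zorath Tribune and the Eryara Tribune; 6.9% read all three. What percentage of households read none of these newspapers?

8.1%

P(≥1) = 50.1 + 44.2 + 41.6 − 14.1 − 18.8 − 18.0 + 6.9 = 91.9%
P(none) = 100% − 91.9% = 8.1%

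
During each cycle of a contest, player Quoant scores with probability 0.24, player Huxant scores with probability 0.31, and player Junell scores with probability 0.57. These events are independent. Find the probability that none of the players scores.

Independence gives P(none) = ∏(1 − pᵢ).
P(none) = (1 − 0.24) × (1 − 0.31) × (1 − 0.57) = 0.76 × 0.69 × 0.43 = 0.225492

0.225492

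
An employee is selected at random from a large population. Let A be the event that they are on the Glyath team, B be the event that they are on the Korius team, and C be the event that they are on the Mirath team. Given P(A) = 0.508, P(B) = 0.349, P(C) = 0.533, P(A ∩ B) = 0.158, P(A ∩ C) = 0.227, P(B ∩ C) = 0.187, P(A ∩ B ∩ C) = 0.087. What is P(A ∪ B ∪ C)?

By inclusion-exclusion,
P(A ∪ B ∪ C) = 0.508 + 0.349 + 0.533 − 0.158 − 0.227 − 0.187 + 0.087 = 0.905

0.905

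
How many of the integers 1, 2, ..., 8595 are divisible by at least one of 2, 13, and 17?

⌊8595/2⌋ + ⌊8595/13⌋ + ⌊8595/17⌋ − ⌊8595/26⌋ − ⌊8595/34⌋ − ⌊8595/221⌋ + ⌊8595/442⌋ = 4297 + 661 + 505 − 330 − 252 − 38 + 19 = 4862

4862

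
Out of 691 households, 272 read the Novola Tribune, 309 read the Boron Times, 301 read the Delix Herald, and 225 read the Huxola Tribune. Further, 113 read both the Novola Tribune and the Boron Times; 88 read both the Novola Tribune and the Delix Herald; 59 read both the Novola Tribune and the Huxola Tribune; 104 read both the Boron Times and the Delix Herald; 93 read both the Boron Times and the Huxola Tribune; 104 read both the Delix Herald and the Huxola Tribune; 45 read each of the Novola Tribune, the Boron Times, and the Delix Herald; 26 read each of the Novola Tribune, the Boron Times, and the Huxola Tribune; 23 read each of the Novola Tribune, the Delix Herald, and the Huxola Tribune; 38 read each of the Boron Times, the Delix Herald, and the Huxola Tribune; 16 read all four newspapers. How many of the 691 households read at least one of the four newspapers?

N(≥1) = 272 + 309 + 301 + 225 − 113 − 88 − 59 − 104 − 93 − 104 + 45 + 26 + 23 + 38 − 16 = 662

662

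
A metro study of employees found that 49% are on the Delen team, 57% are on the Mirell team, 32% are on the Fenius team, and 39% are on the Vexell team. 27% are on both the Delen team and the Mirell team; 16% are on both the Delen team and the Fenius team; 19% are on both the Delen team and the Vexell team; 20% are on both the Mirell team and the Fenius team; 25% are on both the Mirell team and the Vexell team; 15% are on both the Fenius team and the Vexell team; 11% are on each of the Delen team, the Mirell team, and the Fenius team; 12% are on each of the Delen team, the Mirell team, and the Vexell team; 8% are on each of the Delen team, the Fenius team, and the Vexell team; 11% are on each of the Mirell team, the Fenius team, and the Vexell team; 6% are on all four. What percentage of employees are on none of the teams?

9%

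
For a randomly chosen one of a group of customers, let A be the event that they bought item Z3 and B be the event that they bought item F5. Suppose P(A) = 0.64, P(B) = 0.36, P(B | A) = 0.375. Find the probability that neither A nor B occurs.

0.24

P(A ∩ B) = P(A)·P(B|A) = 0.64 × 0.375 = 0.24
Apply inclusion-exclusion:
P(A ∪ B) = 0.64 + 0.36 − 0.24 = 0.76
P(none) = 1 − 0.76 = 0.24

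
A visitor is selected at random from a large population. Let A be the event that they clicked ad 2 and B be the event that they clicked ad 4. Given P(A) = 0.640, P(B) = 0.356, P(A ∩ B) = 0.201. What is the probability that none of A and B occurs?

Using inclusion–exclusion:
P(A ∪ B) = 0.640 + 0.356 − 0.201 = 0.795
P(none) = 1 − 0.795 = 0.205

0.205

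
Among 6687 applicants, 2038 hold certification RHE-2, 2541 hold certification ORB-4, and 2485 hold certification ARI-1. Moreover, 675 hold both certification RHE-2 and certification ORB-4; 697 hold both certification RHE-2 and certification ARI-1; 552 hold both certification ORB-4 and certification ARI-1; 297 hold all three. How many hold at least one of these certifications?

|union| = 2038 + 2541 + 2485 − 675 − 697 − 552 + 297 = 5437

5437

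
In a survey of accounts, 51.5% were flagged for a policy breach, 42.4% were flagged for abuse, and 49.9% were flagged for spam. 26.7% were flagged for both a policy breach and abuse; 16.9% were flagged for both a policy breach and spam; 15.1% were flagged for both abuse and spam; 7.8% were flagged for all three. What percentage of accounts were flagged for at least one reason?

92.9%

P(at least one) = 51.5 + 42.4 + 49.9 − 26.7 − 16.9 − 15.1 + 7.8 = 92.9%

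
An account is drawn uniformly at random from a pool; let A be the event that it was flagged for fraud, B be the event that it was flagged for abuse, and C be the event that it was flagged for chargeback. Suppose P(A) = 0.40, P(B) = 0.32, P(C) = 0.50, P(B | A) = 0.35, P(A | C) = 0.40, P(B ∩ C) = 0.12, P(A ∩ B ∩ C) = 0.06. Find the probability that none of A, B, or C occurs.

P(A ∩ B) = P(A)·P(B|A) = 0.40 × 0.35 = 0.14
P(A ∩ C) = P(C)·P(A|C) = 0.50 × 0.40 = 0.20
Using inclusion–exclusion:
P(A ∪ B ∪ C) = 0.40 + 0.32 + 0.50 − 0.14 − 0.20 − 0.12 + 0.06 = 0.82
P(none) = 1 − 0.82 = 0.18

0.18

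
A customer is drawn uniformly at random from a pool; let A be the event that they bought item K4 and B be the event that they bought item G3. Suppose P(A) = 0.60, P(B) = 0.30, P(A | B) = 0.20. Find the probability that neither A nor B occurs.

0.16

P(A ∩ B) = P(B)·P(A|B) = 0.30 × 0.20 = 0.06
P(A ∪ B) = 0.60 + 0.30 − 0.06 = 0.84
P(none) = 1 − 0.84 = 0.16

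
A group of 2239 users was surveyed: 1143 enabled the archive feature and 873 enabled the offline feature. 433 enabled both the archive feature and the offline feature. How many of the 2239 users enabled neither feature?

656

|at least one| = 1143 + 873 − 433 = 1583
None: 2239 − 1583 = 656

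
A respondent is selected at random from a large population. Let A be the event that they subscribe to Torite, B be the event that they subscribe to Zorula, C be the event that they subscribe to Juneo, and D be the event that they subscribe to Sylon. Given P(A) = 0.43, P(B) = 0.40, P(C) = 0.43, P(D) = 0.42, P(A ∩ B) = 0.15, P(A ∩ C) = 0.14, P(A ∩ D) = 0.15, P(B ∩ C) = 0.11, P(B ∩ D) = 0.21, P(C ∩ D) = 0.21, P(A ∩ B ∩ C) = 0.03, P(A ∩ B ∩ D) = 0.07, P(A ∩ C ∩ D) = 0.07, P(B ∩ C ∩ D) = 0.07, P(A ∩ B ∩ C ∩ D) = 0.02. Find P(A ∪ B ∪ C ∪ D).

0.93

By inclusion–exclusion:
P(A ∪ B ∪ C ∪ D) = 0.43 + 0.40 + 0.43 + 0.42 − 0.15 − 0.14 − 0.15 − 0.11 − 0.21 − 0.21 + 0.03 + 0.07 + 0.07 + 0.07 − 0.02 = 0.93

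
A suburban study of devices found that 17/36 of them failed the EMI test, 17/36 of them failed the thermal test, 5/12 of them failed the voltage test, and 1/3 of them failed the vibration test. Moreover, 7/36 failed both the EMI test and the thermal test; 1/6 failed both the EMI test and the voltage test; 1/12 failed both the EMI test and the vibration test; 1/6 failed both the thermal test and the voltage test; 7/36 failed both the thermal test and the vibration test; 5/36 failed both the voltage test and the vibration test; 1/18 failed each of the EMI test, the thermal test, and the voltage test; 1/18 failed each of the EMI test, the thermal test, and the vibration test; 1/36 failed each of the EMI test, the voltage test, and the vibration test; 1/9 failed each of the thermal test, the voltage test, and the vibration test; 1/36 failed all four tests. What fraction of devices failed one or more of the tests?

35/36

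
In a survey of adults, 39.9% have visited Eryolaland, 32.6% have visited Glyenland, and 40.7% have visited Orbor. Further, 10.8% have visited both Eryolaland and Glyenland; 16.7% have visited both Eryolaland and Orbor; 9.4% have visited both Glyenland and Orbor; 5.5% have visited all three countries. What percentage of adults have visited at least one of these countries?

81.8%

By inclusion–exclusion:
P(at least one) = 39.9 + 32.6 + 40.7 − 10.8 − 16.7 − 9.4 + 5.5 = 81.8%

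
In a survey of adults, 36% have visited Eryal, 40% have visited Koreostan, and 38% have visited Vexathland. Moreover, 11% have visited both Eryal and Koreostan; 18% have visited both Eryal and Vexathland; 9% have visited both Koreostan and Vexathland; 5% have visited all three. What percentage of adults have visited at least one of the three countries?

81%

Inclusion–exclusion gives
P(union) = 36 + 40 + 38 − 11 − 18 − 9 + 5 = 81%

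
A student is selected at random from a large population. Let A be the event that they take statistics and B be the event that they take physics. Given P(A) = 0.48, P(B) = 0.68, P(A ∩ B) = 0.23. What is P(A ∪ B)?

By inclusion–exclusion:
P(A ∪ B) = 0.48 + 0.68 − 0.23 = 0.93

0.93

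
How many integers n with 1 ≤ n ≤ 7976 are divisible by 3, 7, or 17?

3686

floor(7976/3) + floor(7976/7) + floor(7976/17) − floor(7976/21) − floor(7976/51) − floor(7976/119) + floor(7976/357) = 2658 + 1139 + 469 − 379 − 156 − 67 + 22 = 3686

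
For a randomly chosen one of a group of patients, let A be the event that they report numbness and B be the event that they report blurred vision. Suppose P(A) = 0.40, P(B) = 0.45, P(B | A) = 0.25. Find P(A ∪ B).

P(A ∩ B) = P(A)·P(B|A) = 0.40 × 0.25 = 0.10
Inclusion–exclusion gives
P(A ∪ B) = 0.40 + 0.45 − 0.10 = 0.75

0.75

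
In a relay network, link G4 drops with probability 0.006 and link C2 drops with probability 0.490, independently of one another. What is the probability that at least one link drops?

0.49306

Since the events are independent, P(none) is the product of the individual non-occurrence probabilities.
P(none) = (1 − 0.006) × (1 − 0.490) = 0.994 × 0.510 = 0.50694
P(at least one) = 1 − 0.50694 = 0.49306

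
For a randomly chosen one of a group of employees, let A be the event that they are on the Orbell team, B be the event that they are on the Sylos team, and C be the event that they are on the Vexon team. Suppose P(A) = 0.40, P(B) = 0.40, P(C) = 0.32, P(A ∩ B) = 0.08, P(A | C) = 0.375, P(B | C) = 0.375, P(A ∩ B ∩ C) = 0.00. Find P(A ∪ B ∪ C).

0.80

P(A ∩ C) = P(C)·P(A|C) = 0.32 × 0.375 = 0.12
P(B ∩ C) = P(C)·P(B|C) = 0.32 × 0.375 = 0.12
Apply inclusion-exclusion:
P(A ∪ B ∪ C) = 0.40 + 0.40 + 0.32 − 0.08 − 0.12 − 0.12 + 0.00 = 0.80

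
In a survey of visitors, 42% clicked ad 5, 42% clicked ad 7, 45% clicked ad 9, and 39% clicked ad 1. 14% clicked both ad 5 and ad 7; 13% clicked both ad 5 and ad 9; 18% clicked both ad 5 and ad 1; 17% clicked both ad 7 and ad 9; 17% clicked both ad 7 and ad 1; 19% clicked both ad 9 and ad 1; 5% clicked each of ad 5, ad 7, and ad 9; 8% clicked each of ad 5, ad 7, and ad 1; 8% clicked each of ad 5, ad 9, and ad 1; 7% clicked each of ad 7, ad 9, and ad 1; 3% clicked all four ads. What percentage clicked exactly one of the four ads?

P(exactly one) = 42 + 42 + 45 + 39 − 2·14 − 2·13 − 2·18 − 2·17 − 2·17 − 2·19 + 3·5 + 3·8 + 3·8 + 3·7 − 4·3 = 44%

44%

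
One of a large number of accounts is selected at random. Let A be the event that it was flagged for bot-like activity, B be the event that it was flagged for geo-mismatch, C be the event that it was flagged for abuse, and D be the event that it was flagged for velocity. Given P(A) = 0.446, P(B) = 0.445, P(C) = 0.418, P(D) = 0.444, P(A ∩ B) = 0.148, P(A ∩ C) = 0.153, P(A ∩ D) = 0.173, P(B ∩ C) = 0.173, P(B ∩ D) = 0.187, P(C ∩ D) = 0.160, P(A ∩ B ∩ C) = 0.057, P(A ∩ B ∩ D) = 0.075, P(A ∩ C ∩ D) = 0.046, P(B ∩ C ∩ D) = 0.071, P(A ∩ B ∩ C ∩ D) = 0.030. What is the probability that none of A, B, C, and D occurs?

0.022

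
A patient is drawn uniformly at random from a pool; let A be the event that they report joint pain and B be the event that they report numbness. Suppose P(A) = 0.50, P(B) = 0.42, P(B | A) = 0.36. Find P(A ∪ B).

0.74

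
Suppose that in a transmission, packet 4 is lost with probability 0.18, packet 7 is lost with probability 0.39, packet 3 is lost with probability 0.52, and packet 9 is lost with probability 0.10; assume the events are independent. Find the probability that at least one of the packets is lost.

0.7839136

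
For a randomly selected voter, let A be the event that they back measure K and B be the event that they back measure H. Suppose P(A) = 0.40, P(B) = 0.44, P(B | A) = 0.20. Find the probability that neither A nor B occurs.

0.24

P(A ∩ B) = P(A)·P(B|A) = 0.40 × 0.20 = 0.08
P(A ∪ B) = 0.40 + 0.44 − 0.08 = 0.76
P(none) = 1 − 0.76 = 0.24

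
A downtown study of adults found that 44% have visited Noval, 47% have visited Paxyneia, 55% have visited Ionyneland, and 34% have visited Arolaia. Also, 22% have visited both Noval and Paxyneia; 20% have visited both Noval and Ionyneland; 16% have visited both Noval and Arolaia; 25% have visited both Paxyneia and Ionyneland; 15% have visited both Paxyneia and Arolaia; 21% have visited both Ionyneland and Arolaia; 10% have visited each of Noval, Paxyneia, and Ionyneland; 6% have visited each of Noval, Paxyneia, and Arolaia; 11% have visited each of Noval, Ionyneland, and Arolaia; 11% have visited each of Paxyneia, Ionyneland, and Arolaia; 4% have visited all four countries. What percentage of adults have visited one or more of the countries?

95%

P(union) = 44 + 47 + 55 + 34 − 22 − 20 − 16 − 25 − 15 − 21 + 10 + 6 + 11 + 11 − 4 = 95%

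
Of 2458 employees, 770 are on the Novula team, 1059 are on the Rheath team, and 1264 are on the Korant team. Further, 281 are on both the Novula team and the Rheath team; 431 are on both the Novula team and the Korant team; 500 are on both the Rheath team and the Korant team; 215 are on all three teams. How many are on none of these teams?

362

|at least one| = 770 + 1059 + 1264 − 281 − 431 − 500 + 215 = 2096
None: 2458 − 2096 = 362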